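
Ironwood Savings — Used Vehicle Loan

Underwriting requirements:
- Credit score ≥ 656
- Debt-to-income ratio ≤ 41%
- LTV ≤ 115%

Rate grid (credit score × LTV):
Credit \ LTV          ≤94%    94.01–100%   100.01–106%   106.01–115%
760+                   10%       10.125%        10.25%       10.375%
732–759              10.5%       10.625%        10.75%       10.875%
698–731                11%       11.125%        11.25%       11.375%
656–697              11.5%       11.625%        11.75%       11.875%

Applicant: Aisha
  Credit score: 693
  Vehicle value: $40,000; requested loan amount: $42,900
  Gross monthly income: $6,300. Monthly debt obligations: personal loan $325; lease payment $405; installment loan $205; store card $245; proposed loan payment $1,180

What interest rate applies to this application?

Credit score 693 ≥ 656; Total monthly debts = (325 + 405 + 205 + 245 + 1,180) = 2,360. Debt-to-income = 2,360/6,300 = 37.5% — meets 41% limit
LTV: 42,900 ÷ 40,000 = 107.2%, within 115% cap
Score 693 is in the 656–697 band; LTV 107.2% is in the 106.01–115% band → 11.875%.

11.875%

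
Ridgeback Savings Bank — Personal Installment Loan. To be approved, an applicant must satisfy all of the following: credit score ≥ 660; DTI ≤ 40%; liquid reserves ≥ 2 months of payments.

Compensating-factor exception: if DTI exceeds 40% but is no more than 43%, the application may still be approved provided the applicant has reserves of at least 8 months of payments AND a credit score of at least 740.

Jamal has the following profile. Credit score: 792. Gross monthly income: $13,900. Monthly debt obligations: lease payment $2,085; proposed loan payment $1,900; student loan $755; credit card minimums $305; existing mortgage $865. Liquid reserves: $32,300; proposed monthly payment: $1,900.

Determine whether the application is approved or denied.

Approved

Credit score 792 ≥ 660 (meets base)
Total debts = (2,085 + 1,900 + 755 + 305 + 865) = 5,910. DTI: 5,910 ÷ 13,900 = 42.5%, over the 40% base limit.
Reserves: 32,300 ÷ 1,900 = 17.0 months (meets 2-month minimum)
DTI 42.5% is within the 40%–43% exception band; checking compensating factors.
Override check — reserves: 17.0 mo (ok); score: 792 (ok).
Both override conditions satisfied; DTI exception granted.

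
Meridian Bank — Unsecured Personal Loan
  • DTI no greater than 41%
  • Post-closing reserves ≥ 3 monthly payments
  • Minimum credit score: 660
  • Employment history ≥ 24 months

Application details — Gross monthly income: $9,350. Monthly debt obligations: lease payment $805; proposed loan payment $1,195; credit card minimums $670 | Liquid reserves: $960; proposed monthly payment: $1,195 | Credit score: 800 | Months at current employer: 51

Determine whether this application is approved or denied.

Total monthly debts = (805 + 1,195 + 670) = 2,670. Debt-to-income = 2,670/9,350 = 28.6% — meets 41% limit
Reserves: 960 ÷ 1,195 = 0.8 months (below 3-month minimum)
Credit score 800 ≥ 660 (meets)
Employment 51 ≥ 24 months
Fails on reserves.

Denied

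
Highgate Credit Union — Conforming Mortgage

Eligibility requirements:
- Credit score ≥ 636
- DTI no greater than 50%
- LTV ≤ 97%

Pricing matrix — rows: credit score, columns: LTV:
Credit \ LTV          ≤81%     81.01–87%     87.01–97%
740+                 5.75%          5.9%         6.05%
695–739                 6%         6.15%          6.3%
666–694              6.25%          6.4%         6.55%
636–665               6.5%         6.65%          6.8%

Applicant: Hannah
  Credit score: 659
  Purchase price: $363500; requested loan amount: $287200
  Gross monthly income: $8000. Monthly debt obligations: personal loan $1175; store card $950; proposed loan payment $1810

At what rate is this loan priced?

Credit score 659 ≥ 636; Total monthly debts = (1,175 + 950 + 1,810) = 3,935. DTI: 3,935 ÷ 8,000 = 49.2%, within the 50% cap
LTV = 287,200/363,500 = 79% ≤ 97%
Score 659 is in the 636–665 band; LTV 79% is in the ≤81% band → 6.5%.

6.5%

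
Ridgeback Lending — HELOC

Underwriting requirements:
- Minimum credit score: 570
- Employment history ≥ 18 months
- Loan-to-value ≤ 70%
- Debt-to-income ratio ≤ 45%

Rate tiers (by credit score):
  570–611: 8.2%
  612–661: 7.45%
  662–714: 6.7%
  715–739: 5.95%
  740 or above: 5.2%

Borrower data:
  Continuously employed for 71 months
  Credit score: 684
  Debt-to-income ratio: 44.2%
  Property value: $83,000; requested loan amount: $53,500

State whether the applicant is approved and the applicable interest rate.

Credit score 684 ≥ 570 (meets minimum)
Employment 71 ≥ 18 months
LTV: 53,500 ÷ 83,000 = 64.5%, within 70% cap
Debt-to-income 44.2% vs 45% cap — pass
All requirements met. Score 684 falls in the 662–714 tier → 6.7%.

Approved at 6.7%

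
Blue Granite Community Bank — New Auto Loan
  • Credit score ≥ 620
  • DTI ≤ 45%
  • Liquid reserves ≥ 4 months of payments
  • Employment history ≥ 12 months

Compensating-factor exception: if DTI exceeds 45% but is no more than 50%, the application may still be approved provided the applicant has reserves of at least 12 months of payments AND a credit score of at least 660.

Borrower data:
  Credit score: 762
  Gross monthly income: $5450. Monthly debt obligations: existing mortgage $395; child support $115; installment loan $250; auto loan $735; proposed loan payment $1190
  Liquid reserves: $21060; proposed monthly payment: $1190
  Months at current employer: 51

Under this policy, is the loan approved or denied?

Approved

Credit score 762 ≥ 620 (meets base)
Total debts = (395 + 115 + 250 + 735 + 1,190) = 2,685. DTI = 2,685/5,450 = 49.3% > 45% — standard DTI limit exceeded.
Liquid reserves cover 21,060/1,190 = 17.7 months — ≥ 4 required
Employment 51 ≥ 12 months
DTI 49.3% is within the 45%–50% exception band; checking compensating factors.
Reserves 17.7 ≥ 12 months; credit score 762 ≥ 660.
Both compensating conditions met → exception applies.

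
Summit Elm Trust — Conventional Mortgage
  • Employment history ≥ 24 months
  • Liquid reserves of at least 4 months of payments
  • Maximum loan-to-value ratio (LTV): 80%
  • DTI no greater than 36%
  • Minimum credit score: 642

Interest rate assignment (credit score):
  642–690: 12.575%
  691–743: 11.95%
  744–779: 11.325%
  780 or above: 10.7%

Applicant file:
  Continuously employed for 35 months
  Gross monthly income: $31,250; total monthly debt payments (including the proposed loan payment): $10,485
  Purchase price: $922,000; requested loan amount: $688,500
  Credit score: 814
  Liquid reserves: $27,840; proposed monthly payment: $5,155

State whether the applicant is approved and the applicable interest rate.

Approved at 10.7%

Credit score 814 ≥ 642 (meets minimum)
Debt-to-income = 10,485/31,250 = 33.6% — meets 36% limit
Employment 35 ≥ 24 months
Reserves: 27,840 ÷ 5,155 = 5.4 months (meets 4-month minimum)
LTV = 688,500/922,000 = 74.7% ≤ 80%
All requirements met. Score 814 falls in the 780 or above tier → 10.7%.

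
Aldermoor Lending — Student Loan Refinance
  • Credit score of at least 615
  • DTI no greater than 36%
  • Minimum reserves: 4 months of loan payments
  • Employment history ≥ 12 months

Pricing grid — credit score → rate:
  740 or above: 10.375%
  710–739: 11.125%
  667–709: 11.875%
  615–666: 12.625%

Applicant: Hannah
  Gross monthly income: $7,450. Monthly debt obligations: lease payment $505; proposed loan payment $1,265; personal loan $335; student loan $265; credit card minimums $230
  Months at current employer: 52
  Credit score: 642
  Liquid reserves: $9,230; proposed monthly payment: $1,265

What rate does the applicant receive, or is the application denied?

Credit score 642 ≥ 615 (meets minimum)
Liquid reserves cover 9,230/1,265 = 7.3 months — ≥ 4 required
Employment 52 ≥ 12 months
Total monthly debts = (505 + 1,265 + 335 + 265 + 230) = 2,600. DTI: 2,600 ÷ 7,450 = 34.9%, within the 36% cap
All requirements met. Score 642 falls in the 615–666 tier → 12.625%.

Approved at 12.625%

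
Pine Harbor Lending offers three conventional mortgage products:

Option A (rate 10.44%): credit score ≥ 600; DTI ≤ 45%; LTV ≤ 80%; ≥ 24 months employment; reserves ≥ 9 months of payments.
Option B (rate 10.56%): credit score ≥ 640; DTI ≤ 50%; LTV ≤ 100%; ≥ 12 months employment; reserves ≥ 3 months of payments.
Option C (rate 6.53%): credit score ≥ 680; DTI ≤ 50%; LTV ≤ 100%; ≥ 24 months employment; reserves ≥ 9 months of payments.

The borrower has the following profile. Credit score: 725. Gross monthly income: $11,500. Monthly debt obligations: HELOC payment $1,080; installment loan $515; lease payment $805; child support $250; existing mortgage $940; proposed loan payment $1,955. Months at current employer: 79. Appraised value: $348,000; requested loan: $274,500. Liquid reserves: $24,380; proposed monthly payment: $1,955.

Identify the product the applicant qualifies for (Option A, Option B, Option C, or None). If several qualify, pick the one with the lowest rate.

Total debts = (1,080 + 515 + 805 + 250 + 940 + 1,955) = 5,545; DTI = 5,545/11,500 = 48.2%.
LTV = 274,500/348,000 = 78.9%.
Reserves = 24,380/1,955 = 12.5 months.
Option A: score 725 ≥ 600; DTI 48.2% > 45%; LTV 78.9% ≤ 80%; employment 79 ≥ 24 mo; reserves 12.5 ≥ 9 mo → does not qualify.
Option B: score 725 ≥ 640; DTI 48.2% ≤ 50%; LTV 78.9% ≤ 100%; employment 79 ≥ 12 mo; reserves 12.5 ≥ 3 mo → qualifies.
Option C: score 725 ≥ 680; DTI 48.2% ≤ 50%; LTV 78.9% ≤ 100%; employment 79 ≥ 24 mo; reserves 12.5 ≥ 9 mo → qualifies.
Qualifying: Option B, Option C. Lowest rate is 6.53% → Option C.

Option C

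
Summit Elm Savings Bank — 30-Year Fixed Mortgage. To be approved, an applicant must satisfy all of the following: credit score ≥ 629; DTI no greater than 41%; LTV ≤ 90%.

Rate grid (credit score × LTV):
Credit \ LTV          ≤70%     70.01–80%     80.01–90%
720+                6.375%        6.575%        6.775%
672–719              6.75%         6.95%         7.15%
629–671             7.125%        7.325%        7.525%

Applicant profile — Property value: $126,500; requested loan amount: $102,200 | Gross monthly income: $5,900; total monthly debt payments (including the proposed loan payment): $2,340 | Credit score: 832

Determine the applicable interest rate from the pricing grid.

Credit score 832 ≥ 629; DTI = 2,340/5,900 = 39.7% ≤ 41%
LTV = 102,200/126,500 = 80.8% ≤ 90%
Credit 832 → row 720+; LTV 80.8% → column 80.01–90%. Grid cell → 6.775%.

6.775%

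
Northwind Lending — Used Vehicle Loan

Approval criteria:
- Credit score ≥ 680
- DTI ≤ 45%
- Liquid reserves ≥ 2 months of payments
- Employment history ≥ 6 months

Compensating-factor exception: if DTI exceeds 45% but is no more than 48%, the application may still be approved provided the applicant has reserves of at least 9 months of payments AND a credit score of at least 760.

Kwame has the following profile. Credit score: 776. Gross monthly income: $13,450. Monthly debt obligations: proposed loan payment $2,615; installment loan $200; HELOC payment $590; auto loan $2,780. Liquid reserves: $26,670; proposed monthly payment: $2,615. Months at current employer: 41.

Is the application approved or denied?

Approved

Credit score 776 ≥ 680 (meets base)
Total debts = (2,615 + 200 + 590 + 2,780) = 6,185. DTI = 6,185/13,450 = 46% > 45% — standard DTI limit exceeded.
Liquid reserves cover 26,670/2,615 = 10.2 months — ≥ 2 required
Employment 41 ≥ 6 months
DTI 46% is within the 45%–48% exception band; checking compensating factors.
Override check — reserves: 10.2 mo (ok); score: 776 (ok).
Both compensating conditions met → exception applies.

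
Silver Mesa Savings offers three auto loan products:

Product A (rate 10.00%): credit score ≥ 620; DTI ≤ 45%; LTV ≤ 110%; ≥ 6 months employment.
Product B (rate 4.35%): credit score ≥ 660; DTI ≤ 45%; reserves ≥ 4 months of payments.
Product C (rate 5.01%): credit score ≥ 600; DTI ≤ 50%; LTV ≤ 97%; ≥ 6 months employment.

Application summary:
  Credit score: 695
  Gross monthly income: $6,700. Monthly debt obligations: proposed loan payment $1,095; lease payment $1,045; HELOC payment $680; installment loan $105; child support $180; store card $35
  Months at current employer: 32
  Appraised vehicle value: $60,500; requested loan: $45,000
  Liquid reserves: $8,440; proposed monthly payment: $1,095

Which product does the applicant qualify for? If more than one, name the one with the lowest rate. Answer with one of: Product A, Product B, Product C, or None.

Product C

Total debts = (1,095 + 1,045 + 680 + 105 + 180 + 35) = 3,140; DTI = 3,140/6,700 = 46.9%.
LTV = 45,000/60,500 = 74.4%.
Reserves = 8,440/1,095 = 7.7 months.
Product A: score 695 ≥ 620; DTI 46.9% > 45%; LTV 74.4% ≤ 110%; employment 32 ≥ 6 mo → does not qualify.
Product B: score 695 ≥ 660; DTI 46.9% > 45%; reserves 7.7 ≥ 4 mo → does not qualify.
Product C: score 695 ≥ 600; DTI 46.9% ≤ 50%; LTV 74.4% ≤ 97%; employment 32 ≥ 6 mo → qualifies.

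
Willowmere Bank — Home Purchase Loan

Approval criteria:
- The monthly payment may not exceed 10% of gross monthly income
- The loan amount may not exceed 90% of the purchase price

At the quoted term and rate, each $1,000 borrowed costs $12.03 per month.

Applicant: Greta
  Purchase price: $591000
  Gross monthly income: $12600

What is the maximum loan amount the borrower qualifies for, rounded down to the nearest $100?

$104,700

Payment cap: 10% × $12,600 = $1,260/month.
At $12.03 per $1,000, that supports 1,260/12.03 × 1,000 ≈ $104,738 → $104,700.
LTV cap: 90% × $591,000 = $531,900 → $531,900.
Binding constraint: payment-to-income.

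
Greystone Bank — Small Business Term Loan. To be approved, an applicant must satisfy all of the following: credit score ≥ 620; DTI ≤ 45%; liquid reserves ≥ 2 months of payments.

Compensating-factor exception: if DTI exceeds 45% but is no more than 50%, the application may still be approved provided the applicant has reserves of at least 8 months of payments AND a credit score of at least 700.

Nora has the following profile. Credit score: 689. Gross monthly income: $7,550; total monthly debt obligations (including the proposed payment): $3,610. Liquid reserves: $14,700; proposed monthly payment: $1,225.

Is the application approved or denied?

Credit score 689 ≥ 620 (meets base)
DTI: 3,610 ÷ 7,550 = 47.8%, over the 45% base limit.
Liquid reserves cover 14,700/1,225 = 12.0 months — ≥ 2 required
DTI 47.8% is within the 45%–50% exception band; checking compensating factors.
Reserves 12.0 ≥ 8 months; credit score 689 < 700.
Override conditions not both satisfied; exception does not apply.

Denied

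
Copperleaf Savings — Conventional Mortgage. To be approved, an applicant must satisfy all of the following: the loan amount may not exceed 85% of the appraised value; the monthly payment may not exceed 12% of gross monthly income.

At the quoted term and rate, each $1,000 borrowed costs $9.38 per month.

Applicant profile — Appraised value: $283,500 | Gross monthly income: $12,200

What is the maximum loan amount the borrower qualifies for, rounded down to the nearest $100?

Payment cap: 12% × $12,200 = $1,464/month.
At $9.38 per $1,000, that supports 1,464/9.38 × 1,000 ≈ $156,076 → $156,000.
LTV cap: 85% × $283,500 = $240,975 → $240,900.
Binding constraint: payment-to-income.

$156,000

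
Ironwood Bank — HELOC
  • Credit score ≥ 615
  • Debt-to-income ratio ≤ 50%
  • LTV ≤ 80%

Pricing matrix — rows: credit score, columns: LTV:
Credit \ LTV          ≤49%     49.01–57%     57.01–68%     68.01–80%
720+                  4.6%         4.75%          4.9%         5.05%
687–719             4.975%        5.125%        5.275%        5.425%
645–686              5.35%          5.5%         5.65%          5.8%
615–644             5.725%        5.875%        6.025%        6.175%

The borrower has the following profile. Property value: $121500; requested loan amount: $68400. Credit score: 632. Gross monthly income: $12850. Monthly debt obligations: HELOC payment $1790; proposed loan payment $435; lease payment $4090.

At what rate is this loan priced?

5.875%

Credit score 632 ≥ 615; Total monthly debts = (1,790 + 435 + 4,090) = 6,315. DTI = 6,315/12,850 = 49.1% ≤ 50%
Loan-to-value = 68,400/121,500 = 56.3% — pass (80% max)
Credit 632 → row 615–644; LTV 56.3% → column 49.01–57%. Grid cell → 5.875%.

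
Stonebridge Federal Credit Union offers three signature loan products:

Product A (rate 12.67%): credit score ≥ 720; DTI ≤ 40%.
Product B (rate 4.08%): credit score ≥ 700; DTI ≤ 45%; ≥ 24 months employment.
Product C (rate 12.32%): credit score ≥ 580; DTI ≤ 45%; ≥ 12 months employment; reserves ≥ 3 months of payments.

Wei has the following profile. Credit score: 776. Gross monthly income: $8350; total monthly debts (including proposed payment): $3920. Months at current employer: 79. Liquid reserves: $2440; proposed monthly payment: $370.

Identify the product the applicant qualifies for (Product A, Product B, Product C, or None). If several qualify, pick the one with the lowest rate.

DTI = 3,920/8,350 = 46.9%.
Reserves = 2,440/370 = 6.6 months.
Product A: score 776 ≥ 720; DTI 46.9% > 40% → does not qualify.
Product B: score 776 ≥ 700; DTI 46.9% > 45%; employment 79 ≥ 24 mo → does not qualify.
Product C: score 776 ≥ 580; DTI 46.9% > 45%; employment 79 ≥ 12 mo; reserves 6.6 ≥ 3 mo → does not qualify.

None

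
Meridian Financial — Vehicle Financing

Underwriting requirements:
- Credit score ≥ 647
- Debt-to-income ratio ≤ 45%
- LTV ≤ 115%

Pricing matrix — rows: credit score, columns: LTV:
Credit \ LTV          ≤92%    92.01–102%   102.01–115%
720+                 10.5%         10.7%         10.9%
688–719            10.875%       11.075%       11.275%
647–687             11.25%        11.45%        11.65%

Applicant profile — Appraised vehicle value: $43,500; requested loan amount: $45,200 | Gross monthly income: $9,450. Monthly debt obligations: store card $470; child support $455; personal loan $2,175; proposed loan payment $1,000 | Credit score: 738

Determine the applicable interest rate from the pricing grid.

10.9%

Credit score 738 ≥ 647; Total monthly debts = (470 + 455 + 2,175 + 1,000) = 4,100. Debt-to-income = 4,100/9,450 = 43.4% — meets 45% limit
LTV: 45,200 ÷ 43,500 = 103.9%, within 115% cap
Score 738 is in the 720+ band; LTV 103.9% is in the 102.01–115% band → 10.9%.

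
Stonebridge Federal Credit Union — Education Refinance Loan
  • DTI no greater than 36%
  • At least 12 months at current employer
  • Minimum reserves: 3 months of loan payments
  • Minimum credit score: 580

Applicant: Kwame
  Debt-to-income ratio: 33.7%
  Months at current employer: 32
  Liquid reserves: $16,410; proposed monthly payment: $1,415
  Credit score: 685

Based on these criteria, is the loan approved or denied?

Approved

DTI 33.7% is within the 36% limit
Employment 32 ≥ 12 months
Reserves: 16,410 ÷ 1,415 = 11.6 months (meets 3-month minimum)
Credit score 685 ≥ 580 (meets)
All criteria satisfied.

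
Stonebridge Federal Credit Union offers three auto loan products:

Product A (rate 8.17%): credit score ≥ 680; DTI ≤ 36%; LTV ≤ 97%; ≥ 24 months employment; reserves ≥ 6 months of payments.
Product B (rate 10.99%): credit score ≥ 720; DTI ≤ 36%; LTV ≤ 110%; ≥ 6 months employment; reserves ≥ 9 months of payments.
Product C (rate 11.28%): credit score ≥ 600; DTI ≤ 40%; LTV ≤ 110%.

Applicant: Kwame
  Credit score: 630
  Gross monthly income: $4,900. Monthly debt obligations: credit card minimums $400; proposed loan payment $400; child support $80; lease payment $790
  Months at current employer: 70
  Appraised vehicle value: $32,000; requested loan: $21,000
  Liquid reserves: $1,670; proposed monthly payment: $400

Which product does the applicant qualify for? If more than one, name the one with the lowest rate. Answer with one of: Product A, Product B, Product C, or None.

Total debts = (400 + 400 + 80 + 790) = 1,670; DTI = 1,670/4,900 = 34.1%.
LTV = 21,000/32,000 = 65.6%.
Reserves = 1,670/400 = 4.2 months.
Product A: score 630 < 680; DTI 34.1% ≤ 36%; LTV 65.6% ≤ 97%; employment 70 ≥ 24 mo; reserves 4.2 < 6 mo → does not qualify.
Product B: score 630 < 720; DTI 34.1% ≤ 36%; LTV 65.6% ≤ 110%; employment 70 ≥ 6 mo; reserves 4.2 < 9 mo → does not qualify.
Product C: score 630 ≥ 600; DTI 34.1% ≤ 40%; LTV 65.6% ≤ 110% → qualifies.

Product C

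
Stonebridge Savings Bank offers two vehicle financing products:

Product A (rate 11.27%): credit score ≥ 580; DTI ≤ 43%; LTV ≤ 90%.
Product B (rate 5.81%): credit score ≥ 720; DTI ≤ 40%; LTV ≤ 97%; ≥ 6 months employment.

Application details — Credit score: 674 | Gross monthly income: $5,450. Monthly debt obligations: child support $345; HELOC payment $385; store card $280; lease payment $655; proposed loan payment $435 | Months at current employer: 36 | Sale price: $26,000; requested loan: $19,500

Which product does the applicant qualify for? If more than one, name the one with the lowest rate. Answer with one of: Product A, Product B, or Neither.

Product A

Total debts = (345 + 385 + 280 + 655 + 435) = 2,100; DTI = 2,100/5,450 = 38.5%.
LTV = 19,500/26,000 = 75%.
Product A: score 674 ≥ 580; DTI 38.5% ≤ 43%; LTV 75% ≤ 90% → qualifies.
Product B: score 674 < 720; DTI 38.5% ≤ 40%; LTV 75% ≤ 97%; employment 36 ≥ 6 mo → does not qualify.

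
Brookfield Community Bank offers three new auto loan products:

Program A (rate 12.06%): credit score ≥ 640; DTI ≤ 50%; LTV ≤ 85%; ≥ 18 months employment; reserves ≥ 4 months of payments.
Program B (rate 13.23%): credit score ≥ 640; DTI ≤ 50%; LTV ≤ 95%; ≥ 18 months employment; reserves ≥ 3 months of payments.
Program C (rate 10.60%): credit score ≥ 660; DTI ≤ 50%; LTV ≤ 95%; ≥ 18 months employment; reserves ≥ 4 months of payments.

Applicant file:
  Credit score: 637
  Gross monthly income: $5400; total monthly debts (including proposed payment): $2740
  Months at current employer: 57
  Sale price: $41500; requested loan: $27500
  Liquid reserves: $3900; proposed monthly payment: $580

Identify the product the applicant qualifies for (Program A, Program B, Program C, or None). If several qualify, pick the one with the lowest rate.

None

DTI = 2,740/5,400 = 50.7%.
LTV = 27,500/41,500 = 66.3%.
Reserves = 3,900/580 = 6.7 months.
Program A: score 637 < 640; DTI 50.7% > 50%; LTV 66.3% ≤ 85%; employment 57 ≥ 18 mo; reserves 6.7 ≥ 4 mo → does not qualify.
Program B: score 637 < 640; DTI 50.7% > 50%; LTV 66.3% ≤ 95%; employment 57 ≥ 18 mo; reserves 6.7 ≥ 3 mo → does not qualify.
Program C: score 637 < 660; DTI 50.7% > 50%; LTV 66.3% ≤ 95%; employment 57 ≥ 18 mo; reserves 6.7 ≥ 4 mo → does not qualify.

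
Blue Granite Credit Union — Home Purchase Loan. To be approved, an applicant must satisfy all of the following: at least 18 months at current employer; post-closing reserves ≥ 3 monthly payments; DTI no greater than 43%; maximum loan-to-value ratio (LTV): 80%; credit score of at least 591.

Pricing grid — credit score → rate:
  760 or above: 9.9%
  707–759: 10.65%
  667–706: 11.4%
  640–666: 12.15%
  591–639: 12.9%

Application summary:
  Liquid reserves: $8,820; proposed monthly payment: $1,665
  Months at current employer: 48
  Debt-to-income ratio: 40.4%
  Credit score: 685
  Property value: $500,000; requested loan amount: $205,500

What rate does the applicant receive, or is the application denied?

Credit score 685 ≥ 591 (meets minimum)
LTV = 205,500/500,000 = 41.1% ≤ 80%
Employment 48 ≥ 18 months
DTI 40.4% is within the 43% limit
Liquid reserves cover 8,820/1,665 = 5.3 months — ≥ 3 required
All requirements met. Score 685 falls in the 667–706 tier → 11.4%.

Approved at 11.4%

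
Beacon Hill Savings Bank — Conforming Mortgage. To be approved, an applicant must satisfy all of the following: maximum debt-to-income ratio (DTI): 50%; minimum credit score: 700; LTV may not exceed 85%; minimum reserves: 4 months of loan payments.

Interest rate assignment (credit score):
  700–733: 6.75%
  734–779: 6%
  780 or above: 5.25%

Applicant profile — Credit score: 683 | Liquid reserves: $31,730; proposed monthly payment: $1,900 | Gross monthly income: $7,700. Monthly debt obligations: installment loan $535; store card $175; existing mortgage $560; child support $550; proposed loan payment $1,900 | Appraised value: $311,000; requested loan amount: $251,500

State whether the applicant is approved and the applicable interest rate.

Credit score 683 < 700 (below minimum)
LTV: 251,500 ÷ 311,000 = 80.9%, within 85% cap
Liquid reserves cover 31,730/1,900 = 16.7 months — ≥ 4 required
Total monthly debts = (535 + 175 + 560 + 550 + 1,900) = 3,720. Debt-to-income = 3,720/7,700 = 48.3% — meets 50% limit
Not all requirements met → denied.

Denied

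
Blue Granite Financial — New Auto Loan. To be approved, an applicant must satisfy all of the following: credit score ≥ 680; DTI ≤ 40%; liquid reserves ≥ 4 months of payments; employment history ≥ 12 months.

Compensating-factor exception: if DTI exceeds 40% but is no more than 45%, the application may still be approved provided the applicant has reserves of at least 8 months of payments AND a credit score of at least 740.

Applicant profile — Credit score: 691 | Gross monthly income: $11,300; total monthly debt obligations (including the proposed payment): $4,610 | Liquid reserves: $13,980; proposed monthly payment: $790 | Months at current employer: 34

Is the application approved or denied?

Denied

Credit score 691 ≥ 680 (meets base)
DTI: 4,610 ÷ 11,300 = 40.8%, over the 40% base limit.
Reserves: 13,980 ÷ 790 = 17.7 months (meets 4-month minimum)
Employment 34 ≥ 12 months
40.8% falls in the override range (40%–45%), so the compensating-factor test applies.
Override check — reserves: 17.7 mo (ok); score: 691 (below 740).
Compensating-factor requirement not fully met.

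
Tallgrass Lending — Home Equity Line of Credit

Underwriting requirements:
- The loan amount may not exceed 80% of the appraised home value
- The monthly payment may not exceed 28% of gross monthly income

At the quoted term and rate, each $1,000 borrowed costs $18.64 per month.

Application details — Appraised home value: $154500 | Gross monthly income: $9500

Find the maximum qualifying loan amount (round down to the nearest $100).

Payment cap: 28% × $9,500 = $2,660/month.
At $18.64 per $1,000, that supports 2,660/18.64 × 1,000 ≈ $142,703 → $142,700.
LTV cap: 80% × $154,500 = $123,600 → $123,600.
Binding constraint: loan-to-value.

$123,600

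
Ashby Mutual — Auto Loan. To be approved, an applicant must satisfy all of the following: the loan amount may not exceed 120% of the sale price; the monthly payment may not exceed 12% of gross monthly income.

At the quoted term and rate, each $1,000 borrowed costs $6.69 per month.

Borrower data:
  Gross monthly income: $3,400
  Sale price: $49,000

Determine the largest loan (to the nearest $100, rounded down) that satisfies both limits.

$58,800

Payment cap: 12% × $3,400 = $408/month.
At $6.69 per $1,000, that supports 408/6.69 × 1,000 ≈ $60,986 → $60,900.
LTV cap: 120% × $49,000 = $58,800 → $58,800.
Binding constraint: loan-to-value.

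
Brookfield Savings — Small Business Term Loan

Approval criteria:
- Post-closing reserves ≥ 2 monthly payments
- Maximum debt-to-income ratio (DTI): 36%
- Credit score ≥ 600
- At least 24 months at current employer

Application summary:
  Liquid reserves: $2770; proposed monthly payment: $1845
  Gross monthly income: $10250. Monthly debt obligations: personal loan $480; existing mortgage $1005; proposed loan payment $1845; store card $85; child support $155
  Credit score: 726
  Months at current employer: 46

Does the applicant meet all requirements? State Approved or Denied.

Denied

Liquid reserves cover 2,770/1,845 = 1.5 months — < 2 required
Total monthly debts = (480 + 1,005 + 1,845 + 85 + 155) = 3,570. Debt-to-income = 3,570/10,250 = 34.8% — meets 36% limit
Credit score 726 ≥ 600 (meets)
Employment 46 ≥ 24 months
Fails on reserves.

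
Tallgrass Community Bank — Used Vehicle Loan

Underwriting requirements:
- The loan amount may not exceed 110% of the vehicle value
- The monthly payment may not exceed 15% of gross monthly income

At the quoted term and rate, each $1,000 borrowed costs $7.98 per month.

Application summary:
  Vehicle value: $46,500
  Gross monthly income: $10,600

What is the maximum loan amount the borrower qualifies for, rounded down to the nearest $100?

$51,100

Payment cap: 15% × $10,600 = $1,590/month.
At $7.98 per $1,000, that supports 1,590/7.98 × 1,000 ≈ $199,248 → $199,200.
LTV cap: 110% × $46,500 = $51,150 → $51,100.
Binding constraint: loan-to-value.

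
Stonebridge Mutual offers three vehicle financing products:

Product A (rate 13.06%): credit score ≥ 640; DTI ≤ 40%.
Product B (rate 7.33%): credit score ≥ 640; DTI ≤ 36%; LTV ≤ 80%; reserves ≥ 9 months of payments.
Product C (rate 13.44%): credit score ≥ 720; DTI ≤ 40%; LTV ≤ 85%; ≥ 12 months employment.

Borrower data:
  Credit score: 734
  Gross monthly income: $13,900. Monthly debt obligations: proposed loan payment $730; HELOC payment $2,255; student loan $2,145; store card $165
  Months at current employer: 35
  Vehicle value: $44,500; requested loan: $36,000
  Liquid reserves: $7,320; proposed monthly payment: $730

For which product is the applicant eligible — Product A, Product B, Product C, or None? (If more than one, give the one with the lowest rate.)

Product A

Total debts = (730 + 2,255 + 2,145 + 165) = 5,295; DTI = 5,295/13,900 = 38.1%.
LTV = 36,000/44,500 = 80.9%.
Reserves = 7,320/730 = 10.0 months.
Product A: score 734 ≥ 640; DTI 38.1% ≤ 40% → qualifies.
Product B: score 734 ≥ 640; DTI 38.1% > 36%; LTV 80.9% > 80%; reserves 10.0 ≥ 9 mo → does not qualify.
Product C: score 734 ≥ 720; DTI 38.1% ≤ 40%; LTV 80.9% ≤ 85%; employment 35 ≥ 12 mo → qualifies.
Qualifying: Product A, Product C. Lowest rate is 13.06% → Product A.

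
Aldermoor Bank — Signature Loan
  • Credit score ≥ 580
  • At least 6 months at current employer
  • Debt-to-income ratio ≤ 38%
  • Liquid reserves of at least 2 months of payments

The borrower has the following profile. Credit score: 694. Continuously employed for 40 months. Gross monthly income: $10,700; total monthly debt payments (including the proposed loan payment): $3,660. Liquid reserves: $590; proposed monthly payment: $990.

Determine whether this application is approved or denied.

Denied

Credit score 694 ≥ 580 (meets)
Employment 40 ≥ 6 months
DTI: 3,660 ÷ 10,700 = 34.2%, within the 38% cap
Reserves: 590 ÷ 990 = 0.6 months (below 2-month minimum)
Fails on reserves.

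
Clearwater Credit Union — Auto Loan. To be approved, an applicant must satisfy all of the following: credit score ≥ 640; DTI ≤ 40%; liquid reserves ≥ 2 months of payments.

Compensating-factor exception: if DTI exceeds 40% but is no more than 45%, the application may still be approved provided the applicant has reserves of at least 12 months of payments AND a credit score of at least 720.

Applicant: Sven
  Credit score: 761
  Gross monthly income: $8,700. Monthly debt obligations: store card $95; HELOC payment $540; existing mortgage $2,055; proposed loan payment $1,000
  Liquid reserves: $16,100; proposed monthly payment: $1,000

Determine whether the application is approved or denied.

Credit score 761 ≥ 640 (meets base)
Total debts = (95 + 540 + 2,055 + 1,000) = 3,690. DTI: 3,690 ÷ 8,700 = 42.4%, over the 40% base limit.
Reserves = 16,100/1,000 = 16.1 months ≥ 2
DTI 42.4% is within the 40%–45% exception band; checking compensating factors.
Reserves 16.1 ≥ 12 months; credit score 761 ≥ 720.
Both override conditions satisfied; DTI exception granted.

Approved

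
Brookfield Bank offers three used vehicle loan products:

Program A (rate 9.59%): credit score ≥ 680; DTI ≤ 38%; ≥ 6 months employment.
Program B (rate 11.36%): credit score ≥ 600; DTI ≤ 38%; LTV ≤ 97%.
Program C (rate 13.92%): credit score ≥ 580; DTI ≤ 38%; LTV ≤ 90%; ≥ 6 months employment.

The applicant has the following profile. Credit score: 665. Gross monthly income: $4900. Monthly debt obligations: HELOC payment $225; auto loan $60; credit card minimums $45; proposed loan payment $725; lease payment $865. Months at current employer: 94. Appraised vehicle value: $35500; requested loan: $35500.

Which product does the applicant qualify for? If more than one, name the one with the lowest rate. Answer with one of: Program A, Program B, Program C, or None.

None

Total debts = (225 + 60 + 45 + 725 + 865) = 1,920; DTI = 1,920/4,900 = 39.2%.
LTV = 35,500/35,500 = 100%.
Program A: score 665 < 680; DTI 39.2% > 38%; employment 94 ≥ 6 mo → does not qualify.
Program B: score 665 ≥ 600; DTI 39.2% > 38%; LTV 100% > 97% → does not qualify.
Program C: score 665 ≥ 580; DTI 39.2% > 38%; LTV 100% > 90%; employment 94 ≥ 6 mo → does not qualify.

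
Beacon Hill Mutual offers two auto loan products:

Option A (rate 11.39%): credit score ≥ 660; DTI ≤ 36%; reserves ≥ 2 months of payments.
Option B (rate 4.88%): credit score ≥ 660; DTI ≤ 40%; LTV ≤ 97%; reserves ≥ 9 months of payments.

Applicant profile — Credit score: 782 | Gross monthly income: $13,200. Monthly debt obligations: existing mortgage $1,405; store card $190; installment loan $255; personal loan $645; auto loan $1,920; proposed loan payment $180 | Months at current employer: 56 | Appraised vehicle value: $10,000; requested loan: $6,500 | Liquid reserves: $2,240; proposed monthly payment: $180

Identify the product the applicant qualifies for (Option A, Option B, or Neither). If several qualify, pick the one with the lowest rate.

Option B

Total debts = (1,405 + 190 + 255 + 645 + 1,920 + 180) = 4,595; DTI = 4,595/13,200 = 34.8%.
LTV = 6,500/10,000 = 65%.
Reserves = 2,240/180 = 12.4 months.
Option A: score 782 ≥ 660; DTI 34.8% ≤ 36%; reserves 12.4 ≥ 2 mo → qualifies.
Option B: score 782 ≥ 660; DTI 34.8% ≤ 40%; LTV 65% ≤ 97%; reserves 12.4 ≥ 9 mo → qualifies.
Qualifying: Option A, Option B. Lowest rate is 4.88% → Option B.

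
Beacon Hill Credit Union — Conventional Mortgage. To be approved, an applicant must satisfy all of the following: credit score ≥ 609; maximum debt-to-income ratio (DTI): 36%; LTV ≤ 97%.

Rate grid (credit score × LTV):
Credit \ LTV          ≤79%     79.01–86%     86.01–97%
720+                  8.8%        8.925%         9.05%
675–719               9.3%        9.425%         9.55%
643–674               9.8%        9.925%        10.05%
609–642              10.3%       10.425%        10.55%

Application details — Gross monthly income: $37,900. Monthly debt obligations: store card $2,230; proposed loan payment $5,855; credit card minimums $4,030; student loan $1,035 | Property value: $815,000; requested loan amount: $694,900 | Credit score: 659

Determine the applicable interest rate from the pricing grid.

Credit score 659 ≥ 609; Total monthly debts = (2,230 + 5,855 + 4,030 + 1,035) = 13,150. DTI = 13,150/37,900 = 34.7% ≤ 36%
Loan-to-value = 694,900/815,000 = 85.3% — pass (97% max)
Row: 659 falls in 643–674. Column: 85.3% falls in 79.01–86%. Rate = 9.925%.

9.925%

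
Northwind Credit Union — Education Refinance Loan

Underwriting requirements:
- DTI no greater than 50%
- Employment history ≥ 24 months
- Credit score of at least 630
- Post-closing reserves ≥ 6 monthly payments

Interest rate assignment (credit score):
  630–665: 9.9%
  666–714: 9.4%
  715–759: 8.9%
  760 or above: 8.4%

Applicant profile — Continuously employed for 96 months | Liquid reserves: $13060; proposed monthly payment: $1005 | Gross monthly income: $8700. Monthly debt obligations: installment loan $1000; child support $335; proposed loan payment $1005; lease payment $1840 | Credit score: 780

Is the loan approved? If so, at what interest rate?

Approved at 8.4%

Credit score 780 ≥ 630 (meets minimum)
Liquid reserves cover 13,060/1,005 = 13.0 months — ≥ 6 required
Employment 96 ≥ 24 months
Total monthly debts = (1,000 + 335 + 1,005 + 1,840) = 4,180. DTI: 4,180 ÷ 8,700 = 48%, within the 50% cap
All requirements met. Score 780 falls in the 760 or above tier → 8.4%.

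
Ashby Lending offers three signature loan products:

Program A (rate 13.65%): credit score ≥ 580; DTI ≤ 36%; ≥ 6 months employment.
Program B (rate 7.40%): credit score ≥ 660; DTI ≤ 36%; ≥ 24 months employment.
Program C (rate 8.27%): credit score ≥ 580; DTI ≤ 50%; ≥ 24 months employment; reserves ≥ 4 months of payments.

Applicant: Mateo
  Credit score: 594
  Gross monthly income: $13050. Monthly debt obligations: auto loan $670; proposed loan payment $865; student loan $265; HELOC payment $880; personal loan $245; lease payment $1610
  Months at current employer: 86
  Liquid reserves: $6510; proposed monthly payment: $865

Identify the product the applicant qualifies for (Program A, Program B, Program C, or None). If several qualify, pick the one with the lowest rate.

Program C

Total debts = (670 + 865 + 265 + 880 + 245 + 1,610) = 4,535; DTI = 4,535/13,050 = 34.8%.
Reserves = 6,510/865 = 7.5 months.
Program A: score 594 ≥ 580; DTI 34.8% ≤ 36%; employment 86 ≥ 6 mo → qualifies.
Program B: score 594 < 660; DTI 34.8% ≤ 36%; employment 86 ≥ 24 mo → does not qualify.
Program C: score 594 ≥ 580; DTI 34.8% ≤ 50%; employment 86 ≥ 24 mo; reserves 7.5 ≥ 4 mo → qualifies.
Qualifying: Program A, Program C. Lowest rate is 8.27% → Program C.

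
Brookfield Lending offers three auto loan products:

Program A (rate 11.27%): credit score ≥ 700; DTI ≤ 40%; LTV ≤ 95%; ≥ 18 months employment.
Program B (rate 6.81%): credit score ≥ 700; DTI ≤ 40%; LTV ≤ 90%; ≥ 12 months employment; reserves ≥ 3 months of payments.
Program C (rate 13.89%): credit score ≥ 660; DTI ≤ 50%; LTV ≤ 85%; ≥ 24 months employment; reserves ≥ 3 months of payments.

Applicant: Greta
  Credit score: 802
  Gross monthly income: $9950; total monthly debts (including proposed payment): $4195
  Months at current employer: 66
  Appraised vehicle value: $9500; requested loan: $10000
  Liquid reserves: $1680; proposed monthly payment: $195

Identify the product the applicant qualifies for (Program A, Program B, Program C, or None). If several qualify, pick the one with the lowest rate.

None

DTI = 4,195/9,950 = 42.2%.
LTV = 10,000/9,500 = 105.3%.
Reserves = 1,680/195 = 8.6 months.
Program A: score 802 ≥ 700; DTI 42.2% > 40%; LTV 105.3% > 95%; employment 66 ≥ 18 mo → does not qualify.
Program B: score 802 ≥ 700; DTI 42.2% > 40%; LTV 105.3% > 90%; employment 66 ≥ 12 mo; reserves 8.6 ≥ 3 mo → does not qualify.
Program C: score 802 ≥ 660; DTI 42.2% ≤ 50%; LTV 105.3% > 85%; employment 66 ≥ 24 mo; reserves 8.6 ≥ 3 mo → does not qualify.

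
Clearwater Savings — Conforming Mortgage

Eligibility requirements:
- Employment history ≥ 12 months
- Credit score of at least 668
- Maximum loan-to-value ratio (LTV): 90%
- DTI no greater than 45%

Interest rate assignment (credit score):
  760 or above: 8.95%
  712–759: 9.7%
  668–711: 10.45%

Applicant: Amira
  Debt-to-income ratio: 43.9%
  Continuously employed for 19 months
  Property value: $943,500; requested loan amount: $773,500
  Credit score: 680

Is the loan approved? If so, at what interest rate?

Approved at 10.45%

Credit score 680 ≥ 668 (meets minimum)
Debt-to-income 43.9% vs 45% cap — pass
LTV: 773,500 ÷ 943,500 = 82%, within 90% cap
Employment 19 ≥ 12 months
All requirements met. Score 680 falls in the 668–711 tier → 10.45%.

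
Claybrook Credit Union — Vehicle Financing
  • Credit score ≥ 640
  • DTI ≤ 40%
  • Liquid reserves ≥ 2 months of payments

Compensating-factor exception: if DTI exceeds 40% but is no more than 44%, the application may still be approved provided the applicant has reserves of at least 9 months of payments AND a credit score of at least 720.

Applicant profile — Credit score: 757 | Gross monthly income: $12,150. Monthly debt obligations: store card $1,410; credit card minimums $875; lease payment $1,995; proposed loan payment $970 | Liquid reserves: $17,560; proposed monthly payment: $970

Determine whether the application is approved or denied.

Approved

Credit score 757 ≥ 640 (meets base)
Total debts = (1,410 + 875 + 1,995 + 970) = 5,250. DTI = 5,250/12,150 = 43.2% > 40% — standard DTI limit exceeded.
Reserves: 17,560 ÷ 970 = 18.1 months (meets 2-month minimum)
DTI 43.2% is within the 40%–44% exception band; checking compensating factors.
Reserves 18.1 ≥ 9 months; credit score 757 ≥ 720.
Both override conditions satisfied; DTI exception granted.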